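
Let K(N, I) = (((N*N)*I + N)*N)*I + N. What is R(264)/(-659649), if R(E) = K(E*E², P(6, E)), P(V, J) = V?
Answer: -74750928551552009737728/219883 ≈ -3.3996e+17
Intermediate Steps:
K(N, I) = N + I*N*(N + I*N²) (K(N, I) = ((N²*I + N)*N)*I + N = ((I*N² + N)*N)*I + N = ((N + I*N²)*N)*I + N = (N*(N + I*N²))*I + N = I*N*(N + I*N²) + N = N + I*N*(N + I*N²))
R(E) = E³*(1 + 6*E³ + 36*E⁶) (R(E) = (E*E²)*(1 + 6*(E*E²) + 6²*(E*E²)²) = E³*(1 + 6*E³ + 36*(E³)²) = E³*(1 + 6*E³ + 36*E⁶))
R(264)/(-659649) = (264³ + 6*264⁶ + 36*264⁹)/(-659649) = (18399744 + 6*338550579265536 + 36*6229243989537570422784)*(-1/659649) = (18399744 + 2031303475593216 + 224252783623352535220224)*(-1/659649) = 224252785654656029213184*(-1/659649) = -74750928551552009737728/219883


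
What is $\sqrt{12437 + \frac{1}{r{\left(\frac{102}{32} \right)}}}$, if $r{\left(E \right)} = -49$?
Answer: $\frac{2 \sqrt{152353}}{7} \approx 111.52$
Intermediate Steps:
$\sqrt{12437 + \frac{1}{r{\left(\frac{102}{32} \right)}}} = \sqrt{12437 + \frac{1}{-49}} = \sqrt{12437 - \frac{1}{49}} = \sqrt{\frac{609412}{49}} = \frac{2 \sqrt{152353}}{7}$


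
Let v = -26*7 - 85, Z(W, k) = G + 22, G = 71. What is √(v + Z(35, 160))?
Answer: I*√174 ≈ 13.191*I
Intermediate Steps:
Z(W, k) = 93 (Z(W, k) = 71 + 22 = 93)
v = -267 (v = -182 - 85 = -267)
√(v + Z(35, 160)) = √(-267 + 93) = √(-174) = I*√174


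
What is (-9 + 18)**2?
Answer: 81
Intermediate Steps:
(-9 + 18)**2 = 9**2 = 81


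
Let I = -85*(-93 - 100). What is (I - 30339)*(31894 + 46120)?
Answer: -1087047076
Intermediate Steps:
I = 16405 (I = -85*(-193) = 16405)
(I - 30339)*(31894 + 46120) = (16405 - 30339)*(31894 + 46120) = -13934*78014 = -1087047076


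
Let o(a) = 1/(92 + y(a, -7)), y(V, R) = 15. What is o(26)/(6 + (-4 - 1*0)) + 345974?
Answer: 74038437/214 ≈ 3.4597e+5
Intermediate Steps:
o(a) = 1/107 (o(a) = 1/(92 + 15) = 1/107)
o(26)/(6 + (-4 - 1*0)) + 345974 = (1/107)/(6 + (-4 - 1*0)) + 345974 = (1/107)/(6 + (-4 + 0)) + 345974 = (1/107)/(6 - 4) + 345974 = (1/107)/2 + 345974 = (1/2)*(1/107) + 345974 = 1/214 + 345974 = 74038437/214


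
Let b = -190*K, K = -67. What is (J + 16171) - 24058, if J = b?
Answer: 4843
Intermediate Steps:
b = 12730 (b = -190*(-67) = 12730)
J = 12730
(J + 16171) - 24058 = (12730 + 16171) - 24058 = 28901 - 24058 = 4843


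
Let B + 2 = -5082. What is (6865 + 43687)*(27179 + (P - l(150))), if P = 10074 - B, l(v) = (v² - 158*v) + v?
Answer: 2193299624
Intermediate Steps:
B = -5084 (B = -2 - 5082 = -5084)
l(v) = v² - 157*v
P = 15158 (P = 10074 - 1*(-5084) = 10074 + 5084 = 15158)
(6865 + 43687)*(27179 + (P - l(150))) = (6865 + 43687)*(27179 + (15158 - 150*(-157 + 150))) = 50552*(27179 + (15158 - 150*(-7))) = 50552*(27179 + (15158 - 1*(-1050))) = 50552*(27179 + (15158 + 1050)) = 50552*(27179 + 16208) = 50552*43387 = 2193299624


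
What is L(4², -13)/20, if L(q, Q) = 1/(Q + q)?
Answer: 1/60 ≈ 0.016667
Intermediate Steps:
L(4², -13)/20 = 1/(-13 + 4²*20) = (1/20)/(-13 + 16) = (1/20)/3 = (⅓)*(1/20) = 1/60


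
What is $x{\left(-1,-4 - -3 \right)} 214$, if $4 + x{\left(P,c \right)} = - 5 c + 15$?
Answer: $3424$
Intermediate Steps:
$x{\left(P,c \right)} = 11 - 5 c$ ($x{\left(P,c \right)} = -4 - \left(-15 + 5 c\right) = 11 - 5 c$)
$x{\left(-1,-4 - -3 \right)} 214 = \left(11 - 5 \left(-4 - -3\right)\right) 214 = \left(11 - 5 \left(-4 + 3\right)\right) 214 = \left(11 - -5\right) 214 = \left(11 + 5\right) 214 = 16 \cdot 214 = 3424$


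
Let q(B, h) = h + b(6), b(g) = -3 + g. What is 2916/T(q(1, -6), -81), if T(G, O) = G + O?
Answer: -243/7 ≈ -34.714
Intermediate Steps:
q(B, h) = 3 + h (q(B, h) = h + (-3 + 6) = h + 3 = 3 + h)
2916/T(q(1, -6), -81) = 2916/((3 - 6) - 81) = 2916/(-3 - 81) = 2916/(-84) = 2916*(-1/84) = -243/7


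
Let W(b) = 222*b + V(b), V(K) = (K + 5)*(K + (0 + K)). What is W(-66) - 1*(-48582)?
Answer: 41982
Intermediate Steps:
V(K) = 2*K*(5 + K) (V(K) = (5 + K)*(K + K) = (5 + K)*(2*K) = 2*K*(5 + K))
W(b) = 222*b + 2*b*(5 + b)
W(-66) - 1*(-48582) = 2*(-66)*(116 - 66) - 1*(-48582) = 2*(-66)*50 + 48582 = -6600 + 48582 = 41982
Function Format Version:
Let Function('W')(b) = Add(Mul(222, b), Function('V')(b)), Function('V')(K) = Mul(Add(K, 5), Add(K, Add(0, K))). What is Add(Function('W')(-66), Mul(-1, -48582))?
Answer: 41982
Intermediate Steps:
Function('V')(K) = Mul(2, K, Add(5, K)) (Function('V')(K) = Mul(Add(5, K), Add(K, K)) = Mul(Add(5, K), Mul(2, K)) = Mul(2, K, Add(5, K)))
Function('W')(b) = Add(Mul(222, b), Mul(2, b, Add(5, b)))
Add(Function('W')(-66), Mul(-1, -48582)) = Add(Mul(2, -66, Add(116, -66)), Mul(-1, -48582)) = Add(Mul(2, -66, 50), 48582) = Add(-6600, 48582) = 41982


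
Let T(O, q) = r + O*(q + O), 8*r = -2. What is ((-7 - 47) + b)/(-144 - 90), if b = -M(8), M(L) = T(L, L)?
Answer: 727/936 ≈ 0.77671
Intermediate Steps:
r = -¼ (r = (⅛)*(-2) = -¼ ≈ -0.25000)
T(O, q) = -¼ + O*(O + q) (T(O, q) = -¼ + O*(q + O) = -¼ + O*(O + q))
M(L) = -¼ + 2*L² (M(L) = -¼ + L² + L*L = -¼ + L² + L² = -¼ + 2*L²)
b = -511/4 (b = -(-¼ + 2*8²) = -(-¼ + 2*64) = -(-¼ + 128) = -1*511/4 = -511/4 ≈ -127.75)
((-7 - 47) + b)/(-144 - 90) = ((-7 - 47) - 511/4)/(-144 - 90) = (-54 - 511/4)/(-234) = -1/234*(-727/4) = 727/936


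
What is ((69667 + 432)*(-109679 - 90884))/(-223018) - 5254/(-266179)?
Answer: 52708203751345/836094482 ≈ 63041.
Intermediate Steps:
((69667 + 432)*(-109679 - 90884))/(-223018) - 5254/(-266179) = (70099*(-200563))*(-1/223018) - 5254*(-1/266179) = -14059265737*(-1/223018) + 74/3749 = 14059265737/223018 + 74/3749 = 52708203751345/836094482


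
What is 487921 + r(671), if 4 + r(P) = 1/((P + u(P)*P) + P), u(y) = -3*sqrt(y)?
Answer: 1975812572743/4049485 - 3*sqrt(671)/4049485 ≈ 4.8792e+5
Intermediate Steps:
r(P) = -4 + 1/(-3*P**(3/2) + 2*P) (r(P) = -4 + 1/((P + (-3*sqrt(P))*P) + P) = -4 + 1/((P - 3*P**(3/2)) + P) = -4 + 1/(-3*P**(3/2) + 2*P))
487921 + r(671) = 487921 + (-1 - 8052*sqrt(671) + 8*671)/(671*(-2 + 3*sqrt(671))) = 487921 + (-1 - 8052*sqrt(671) + 5368)/(671*(-2 + 3*sqrt(671))) = 487921 + (5367 - 8052*sqrt(671))/(671*(-2 + 3*sqrt(671)))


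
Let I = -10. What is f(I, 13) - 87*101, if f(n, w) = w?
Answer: -8774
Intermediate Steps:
f(I, 13) - 87*101 = 13 - 87*101 = 13 - 8787 = -8774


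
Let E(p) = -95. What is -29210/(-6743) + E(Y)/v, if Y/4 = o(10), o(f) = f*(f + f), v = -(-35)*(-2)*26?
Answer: 10760557/2454452 ≈ 4.3841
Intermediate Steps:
v = -1820 (v = -35*2*26 = -70*26 = -1820)
o(f) = 2*f² (o(f) = f*(2*f) = 2*f²)
Y = 800 (Y = 4*(2*10²) = 4*(2*100) = 4*200 = 800)
-29210/(-6743) + E(Y)/v = -29210/(-6743) - 95/(-1820) = -29210*(-1/6743) - 95*(-1/1820) = 29210/6743 + 19/364 = 10760557/2454452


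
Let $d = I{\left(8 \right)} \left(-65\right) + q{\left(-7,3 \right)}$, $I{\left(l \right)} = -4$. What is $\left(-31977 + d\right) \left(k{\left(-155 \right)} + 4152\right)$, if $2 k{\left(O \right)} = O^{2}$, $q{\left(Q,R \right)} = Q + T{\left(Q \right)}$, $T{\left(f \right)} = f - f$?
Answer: $-512802598$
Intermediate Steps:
$T{\left(f \right)} = 0$
$q{\left(Q,R \right)} = Q$ ($q{\left(Q,R \right)} = Q + 0 = Q$)
$k{\left(O \right)} = \frac{O^{2}}{2}$
$d = 253$ ($d = \left(-4\right) \left(-65\right) - 7 = 260 - 7 = 253$)
$\left(-31977 + d\right) \left(k{\left(-155 \right)} + 4152\right) = \left(-31977 + 253\right) \left(\frac{\left(-155\right)^{2}}{2} + 4152\right) = - 31724 \left(\frac{1}{2} \cdot 24025 + 4152\right) = - 31724 \left(\frac{24025}{2} + 4152\right) = \left(-31724\right) \frac{32329}{2} = -512802598$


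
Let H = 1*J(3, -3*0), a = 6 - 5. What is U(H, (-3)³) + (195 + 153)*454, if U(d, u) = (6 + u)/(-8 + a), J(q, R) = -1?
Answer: 157995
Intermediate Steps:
a = 1
H = -1 (H = 1*(-1) = -1)
U(d, u) = -6/7 - u/7 (U(d, u) = (6 + u)/(-8 + 1) = (6 + u)/(-7) = (6 + u)*(-⅐) = -6/7 - u/7)
U(H, (-3)³) + (195 + 153)*454 = (-6/7 - ⅐*(-3)³) + (195 + 153)*454 = (-6/7 - ⅐*(-27)) + 348*454 = (-6/7 + 27/7) + 157992 = 3 + 157992 = 157995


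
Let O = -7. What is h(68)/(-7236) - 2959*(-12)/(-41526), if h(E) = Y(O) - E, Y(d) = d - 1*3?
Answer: -261005/309138 ≈ -0.84430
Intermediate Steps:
Y(d) = -3 + d (Y(d) = d - 3 = -3 + d)
h(E) = -10 - E (h(E) = (-3 - 7) - E = -10 - E)
h(68)/(-7236) - 2959*(-12)/(-41526) = (-10 - 1*68)/(-7236) - 2959*(-12)/(-41526) = (-10 - 68)*(-1/7236) + 35508*(-1/41526) = -78*(-1/7236) - 5918/6921 = 13/1206 - 5918/6921 = -261005/309138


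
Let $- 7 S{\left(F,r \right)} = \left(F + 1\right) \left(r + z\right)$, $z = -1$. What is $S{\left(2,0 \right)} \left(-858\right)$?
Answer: $- \frac{2574}{7} \approx -367.71$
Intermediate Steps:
$S{\left(F,r \right)} = - \frac{\left(1 + F\right) \left(-1 + r\right)}{7}$ ($S{\left(F,r \right)} = - \frac{\left(F + 1\right) \left(r - 1\right)}{7} = - \frac{\left(1 + F\right) \left(-1 + r\right)}{7}$)
$S{\left(2,0 \right)} \left(-858\right) = \left(\frac{1}{7} - 0 + \frac{1}{7} \cdot 2 - \frac{2}{7} \cdot 0\right) \left(-858\right) = \left(\frac{1}{7} + 0 + \frac{2}{7} + 0\right) \left(-858\right) = \frac{3}{7} \left(-858\right) = - \frac{2574}{7}$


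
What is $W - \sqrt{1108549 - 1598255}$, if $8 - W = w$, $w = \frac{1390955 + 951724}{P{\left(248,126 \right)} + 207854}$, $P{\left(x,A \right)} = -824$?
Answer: $- \frac{228813}{69010} - 7 i \sqrt{9994} \approx -3.3157 - 699.79 i$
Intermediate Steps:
$w = \frac{780893}{69010}$ ($w = \frac{1390955 + 951724}{-824 + 207854} = \frac{2342679}{207030} = 2342679 \cdot \frac{1}{207030} = \frac{780893}{69010} \approx 11.316$)
$W = - \frac{228813}{69010}$ ($W = 8 - \frac{780893}{69010} = - \frac{228813}{69010} \approx -3.3157$)
$W - \sqrt{1108549 - 1598255} = - \frac{228813}{69010} - \sqrt{1108549 - 1598255} = - \frac{228813}{69010} - \sqrt{-489706} = - \frac{228813}{69010} - 7 i \sqrt{9994}$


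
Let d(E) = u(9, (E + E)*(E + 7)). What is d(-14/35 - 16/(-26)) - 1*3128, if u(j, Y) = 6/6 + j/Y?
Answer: -41025739/13132 ≈ -3124.1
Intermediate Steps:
u(j, Y) = 1 + j/Y (u(j, Y) = 6*(⅙) + j/Y = 1 + j/Y)
d(E) = (9 + 2*E*(7 + E))/(2*E*(7 + E)) (d(E) = ((E + E)*(E + 7) + 9)/(((E + E)*(E + 7))) = ((2*E)*(7 + E) + 9)/(((2*E)*(7 + E))) = (2*E*(7 + E) + 9)/((2*E*(7 + E))) = (1/(2*E*(7 + E)))*(9 + 2*E*(7 + E)) = (9 + 2*E*(7 + E))/(2*E*(7 + E)))
d(-14/35 - 16/(-26)) - 1*3128 = (9/2 + (-14/35 - 16/(-26))*(7 + (-14/35 - 16/(-26))))/((-14/35 - 16/(-26))*(7 + (-14/35 - 16/(-26)))) - 1*3128 = (9/2 + (-14*1/35 - 16*(-1/26))*(7 + (-14*1/35 - 16*(-1/26))))/((-14*1/35 - 16*(-1/26))*(7 + (-14*1/35 - 16*(-1/26)))) - 3128 = (9/2 + (-⅖ + 8/13)*(7 + (-⅖ + 8/13)))/((-⅖ + 8/13)*(7 + (-⅖ + 8/13))) - 3128 = (9/2 + 14*(7 + 14/65)/65)/((14/65)*(7 + 14/65)) - 3128 = 65*(9/2 + (14/65)*(469/65))/(14*(469/65)) - 3128 = (65/14)*(65/469)*(9/2 + 6566/4225) - 3128 = (65/14)*(65/469)*(51157/8450) - 3128 = 51157/13132 - 3128 = -41025739/13132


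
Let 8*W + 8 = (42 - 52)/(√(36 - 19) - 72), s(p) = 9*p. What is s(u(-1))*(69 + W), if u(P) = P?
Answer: -3163014/5167 - 45*√17/20668 ≈ -612.17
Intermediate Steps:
W = -1 - 5/(4*(-72 + √17)) (W = -1 + ((42 - 52)/(√(36 - 19) - 72))/8 = -1 + (-10/(√17 - 72))/8 = -1 + (-10/(-72 + √17))/8 = -1 - 5/(4*(-72 + √17)) ≈ -0.98158)
s(u(-1))*(69 + W) = (9*(-1))*(69 + (-5077/5167 + 5*√17/20668)) = -9*(351446/5167 + 5*√17/20668) = -3163014/5167 - 45*√17/20668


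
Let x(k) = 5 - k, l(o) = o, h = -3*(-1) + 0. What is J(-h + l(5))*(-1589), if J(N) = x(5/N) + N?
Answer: -14301/2 ≈ -7150.5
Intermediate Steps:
h = 3 (h = 3 + 0 = 3)
J(N) = 5 + N - 5/N (J(N) = (5 - 5/N) + N = 5 + N - 5/N)
J(-h + l(5))*(-1589) = (5 + (-1*3 + 5) - 5/(-1*3 + 5))*(-1589) = (5 + (-3 + 5) - 5/(-3 + 5))*(-1589) = (5 + 2 - 5/2)*(-1589) = (9/2)*(-1589) = -14301/2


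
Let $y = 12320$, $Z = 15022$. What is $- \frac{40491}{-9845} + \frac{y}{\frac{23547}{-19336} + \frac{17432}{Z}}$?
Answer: $- \frac{1601363140342579}{7454402195} \approx -2.1482 \cdot 10^{5}$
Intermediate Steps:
$- \frac{40491}{-9845} + \frac{y}{\frac{23547}{-19336} + \frac{17432}{Z}} = - \frac{40491}{-9845} + \frac{12320}{\frac{23547}{-19336} + \frac{17432}{15022}} = \left(-40491\right) \left(- \frac{1}{9845}\right) + \frac{12320}{23547 \left(- \frac{1}{19336}\right) + 17432 \cdot \frac{1}{15022}} = \frac{3681}{895} + \frac{12320}{- \frac{23547}{19336} + \frac{8716}{7511}} = \frac{3681}{895} + \frac{12320}{- \frac{8328941}{145232696}} = \frac{3681}{895} + 12320 \left(- \frac{145232696}{8328941}\right) = \frac{3681}{895} - \frac{1789266814720}{8328941} = - \frac{1601363140342579}{7454402195}$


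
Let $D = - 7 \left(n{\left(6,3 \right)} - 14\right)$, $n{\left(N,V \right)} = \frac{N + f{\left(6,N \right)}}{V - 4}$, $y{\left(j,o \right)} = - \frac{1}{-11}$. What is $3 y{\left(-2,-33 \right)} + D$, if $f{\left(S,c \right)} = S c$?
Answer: $\frac{4315}{11} \approx 392.27$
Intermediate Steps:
$y{\left(j,o \right)} = \frac{1}{11}$ ($y{\left(j,o \right)} = \left(-1\right) \left(- \frac{1}{11}\right) = \frac{1}{11}$)
$n{\left(N,V \right)} = \frac{7 N}{-4 + V}$ ($n{\left(N,V \right)} = \frac{N + 6 N}{V - 4} = \frac{7 N}{-4 + V}$)
$D = 392$ ($D = - 7 \left(7 \cdot 6 \frac{1}{-4 + 3} - 14\right) = - 7 \left(7 \cdot 6 \frac{1}{-1} - 14\right) = - 7 \left(7 \cdot 6 \left(-1\right) - 14\right) = - 7 \left(-42 - 14\right) = \left(-7\right) \left(-56\right) = 392$)
$3 y{\left(-2,-33 \right)} + D = 3 \cdot \frac{1}{11} + 392 = \frac{3}{11} + 392 = \frac{4315}{11}$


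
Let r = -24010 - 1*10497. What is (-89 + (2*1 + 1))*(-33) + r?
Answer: -31669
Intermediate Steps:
r = -34507 (r = -24010 - 10497 = -34507)
(-89 + (2*1 + 1))*(-33) + r = (-89 + (2*1 + 1))*(-33) - 34507 = (-89 + (2 + 1))*(-33) - 34507 = (-89 + 3)*(-33) - 34507 = -86*(-33) - 34507 = 2838 - 34507 = -31669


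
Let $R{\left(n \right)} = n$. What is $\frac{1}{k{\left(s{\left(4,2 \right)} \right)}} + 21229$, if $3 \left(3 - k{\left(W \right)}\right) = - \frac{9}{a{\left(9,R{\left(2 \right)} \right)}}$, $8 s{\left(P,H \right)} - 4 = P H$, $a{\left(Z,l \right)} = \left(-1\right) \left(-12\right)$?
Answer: $\frac{275981}{13} \approx 21229.0$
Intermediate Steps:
$a{\left(Z,l \right)} = 12$
$s{\left(P,H \right)} = \frac{1}{2} + \frac{H P}{8}$ ($s{\left(P,H \right)} = \frac{1}{2} + \frac{P H}{8} = \frac{1}{2} + \frac{H P}{8}$)
$k{\left(W \right)} = \frac{13}{4}$ ($k{\left(W \right)} = 3 - \frac{\left(-9\right) \frac{1}{12}}{3} = 3 - - \frac{1}{4} = 3 + \frac{1}{4} = \frac{13}{4}$)
$\frac{1}{k{\left(s{\left(4,2 \right)} \right)}} + 21229 = \frac{1}{\frac{13}{4}} + 21229 = \frac{4}{13} + 21229 = \frac{275981}{13}$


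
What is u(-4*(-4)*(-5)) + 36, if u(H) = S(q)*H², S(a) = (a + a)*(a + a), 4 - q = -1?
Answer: 640036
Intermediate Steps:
q = 5 (q = 4 - 1*(-1) = 4 + 1 = 5)
S(a) = 4*a² (S(a) = (2*a)*(2*a) = 4*a²)
u(H) = 100*H² (u(H) = (4*5²)*H² = (4*25)*H² = 100*H²)
u(-4*(-4)*(-5)) + 36 = 100*(-4*(-4)*(-5))² + 36 = 100*(16*(-5))² + 36 = 100*(-80)² + 36 = 100*6400 + 36 = 640000 + 36 = 640036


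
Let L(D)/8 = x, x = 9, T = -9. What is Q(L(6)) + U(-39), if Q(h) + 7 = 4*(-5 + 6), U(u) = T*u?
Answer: 348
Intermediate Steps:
L(D) = 72 (L(D) = 8*9 = 72)
U(u) = -9*u
Q(h) = -3 (Q(h) = -7 + 4*(-5 + 6) = -7 + 4*1 = -7 + 4 = -3)
Q(L(6)) + U(-39) = -3 - 9*(-39) = -3 + 351 = 348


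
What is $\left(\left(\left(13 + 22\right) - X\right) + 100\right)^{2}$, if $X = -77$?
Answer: $44944$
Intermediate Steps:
$\left(\left(\left(13 + 22\right) - X\right) + 100\right)^{2} = \left(\left(\left(13 + 22\right) - -77\right) + 100\right)^{2} = \left(\left(35 + 77\right) + 100\right)^{2} = \left(112 + 100\right)^{2} = 212^{2} = 44944$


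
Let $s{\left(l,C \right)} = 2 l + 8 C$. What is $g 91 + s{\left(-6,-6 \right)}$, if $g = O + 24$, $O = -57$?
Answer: $-3063$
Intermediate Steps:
$g = -33$ ($g = -57 + 24 = -33$)
$g 91 + s{\left(-6,-6 \right)} = \left(-33\right) 91 + \left(2 \left(-6\right) + 8 \left(-6\right)\right) = -3003 - 60 = -3063$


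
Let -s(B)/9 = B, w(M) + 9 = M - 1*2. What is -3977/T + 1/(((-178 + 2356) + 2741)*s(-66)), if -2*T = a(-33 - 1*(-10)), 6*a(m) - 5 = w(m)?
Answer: -139444087435/84734694 ≈ -1645.7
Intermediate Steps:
w(M) = -11 + M (w(M) = -9 + (M - 1*2) = -9 + (M - 2) = -9 + (-2 + M) = -11 + M)
a(m) = -1 + m/6 (a(m) = ⅚ + (-11 + m)/6 = ⅚ + (-11/6 + m/6) = -1 + m/6)
T = 29/12 (T = -(-1 + (-33 - 1*(-10))/6)/2 = -(-1 + (-33 + 10)/6)/2 = -(-1 + (⅙)*(-23))/2 = -(-1 - 23/6)/2 = -½*(-29/6) = 29/12 ≈ 2.4167)
s(B) = -9*B
-3977/T + 1/(((-178 + 2356) + 2741)*s(-66)) = -3977/29/12 + 1/(((-178 + 2356) + 2741)*((-9*(-66)))) = -3977*12/29 + 1/((2178 + 2741)*594) = -47724/29 + (1/594)/4919 = -47724/29 + (1/4919)*(1/594) = -47724/29 + 1/2921886 = -139444087435/84734694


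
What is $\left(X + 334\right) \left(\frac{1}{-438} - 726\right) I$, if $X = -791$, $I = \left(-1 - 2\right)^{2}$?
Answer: $\frac{435962919}{146} \approx 2.986 \cdot 10^{6}$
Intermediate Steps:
$I = 9$ ($I = \left(-1 + \left(-2 + 0\right)\right)^{2} = \left(-1 - 2\right)^{2} = \left(-3\right)^{2} = 9$)
$\left(X + 334\right) \left(\frac{1}{-438} - 726\right) I = \left(-791 + 334\right) \left(\frac{1}{-438} - 726\right) 9 = - 457 \left(- \frac{1}{438} - 726\right) 9 = \left(-457\right) \left(- \frac{317989}{438}\right) 9 = \frac{145320973}{438} \cdot 9 = \frac{435962919}{146}$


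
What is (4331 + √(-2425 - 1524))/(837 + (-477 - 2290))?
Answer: -4331/1930 - I*√3949/1930 ≈ -2.244 - 0.03256*I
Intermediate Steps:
(4331 + √(-2425 - 1524))/(837 + (-477 - 2290)) = (4331 + √(-3949))/(837 - 2767) = (4331 + I*√3949)/(-1930) = (4331 + I*√3949)*(-1/1930) = -4331/1930 - I*√3949/1930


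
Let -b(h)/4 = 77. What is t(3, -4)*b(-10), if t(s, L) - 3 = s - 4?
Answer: -616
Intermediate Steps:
t(s, L) = -1 + s (t(s, L) = 3 + (s - 4) = 3 + (-4 + s) = -1 + s)
b(h) = -308 (b(h) = -4*77 = -308)
t(3, -4)*b(-10) = (-1 + 3)*(-308) = 2*(-308) = -616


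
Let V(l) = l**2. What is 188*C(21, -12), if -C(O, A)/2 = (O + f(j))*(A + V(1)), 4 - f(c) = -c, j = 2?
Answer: 111672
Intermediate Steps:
f(c) = 4 + c (f(c) = 4 - (-1)*c = 4 + c)
C(O, A) = -2*(1 + A)*(6 + O) (C(O, A) = -2*(O + (4 + 2))*(A + 1**2) = -2*(O + 6)*(A + 1) = -2*(6 + O)*(1 + A) = -2*(1 + A)*(6 + O))
188*C(21, -12) = 188*(-12 - 12*(-12) - 2*21 - 2*(-12)*21) = 188*(-12 + 144 - 42 + 504) = 188*594 = 111672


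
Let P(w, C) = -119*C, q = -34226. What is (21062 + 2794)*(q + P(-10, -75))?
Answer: -603580656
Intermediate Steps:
(21062 + 2794)*(q + P(-10, -75)) = (21062 + 2794)*(-34226 - 119*(-75)) = 23856*(-34226 + 8925) = 23856*(-25301) = -603580656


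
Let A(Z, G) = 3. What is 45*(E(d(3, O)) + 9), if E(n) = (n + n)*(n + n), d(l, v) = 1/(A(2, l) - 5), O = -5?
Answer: 450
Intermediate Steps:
d(l, v) = -½ (d(l, v) = 1/(3 - 5) = 1/(-2) = -½)
E(n) = 4*n² (E(n) = (2*n)*(2*n) = 4*n²)
45*(E(d(3, O)) + 9) = 45*(4*(-½)² + 9) = 45*(4*(¼) + 9) = 45*(1 + 9) = 45*10 = 450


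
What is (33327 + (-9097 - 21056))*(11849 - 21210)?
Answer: -29711814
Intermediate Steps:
(33327 + (-9097 - 21056))*(11849 - 21210) = (33327 - 30153)*(-9361) = 3174*(-9361) = -29711814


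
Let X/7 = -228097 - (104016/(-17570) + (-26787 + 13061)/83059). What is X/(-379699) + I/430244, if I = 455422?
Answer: 44815831933990893611/8514412840962814510 ≈ 5.2635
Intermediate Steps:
X = -166431853816173/104239045 (X = 7*(-228097 - (104016/(-17570) + (-26787 + 13061)/83059)) = 7*(-228097 - (104016*(-1/17570) - 13726*1/83059)) = 7*(-228097 - (-52008/8785 - 13726/83059)) = 7*(-228097 - 1*(-4440315382/729673315)) = 7*(-228097 + 4440315382/729673315) = 7*(-166431853816173/729673315) = -166431853816173/104239045 ≈ -1.5966e+6)
X/(-379699) + I/430244 = -166431853816173/104239045/(-379699) + 455422/430244 = -166431853816173/104239045*(-1/379699) + 455422*(1/430244) = 166431853816173/39579461147455 + 227711/215122 = 44815831933990893611/8514412840962814510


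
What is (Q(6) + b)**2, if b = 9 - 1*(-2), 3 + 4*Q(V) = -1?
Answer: 100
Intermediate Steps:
Q(V) = -1 (Q(V) = -3/4 + (1/4)*(-1) = -3/4 - 1/4 = -1)
b = 11 (b = 9 + 2 = 11)
(Q(6) + b)**2 = (-1 + 11)**2 = 10**2 = 100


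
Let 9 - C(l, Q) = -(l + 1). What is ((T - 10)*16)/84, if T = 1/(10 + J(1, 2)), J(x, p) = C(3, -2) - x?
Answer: -146/77 ≈ -1.8961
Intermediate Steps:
C(l, Q) = 10 + l (C(l, Q) = 9 - (-1)*(l + 1) = 9 - (-1)*(1 + l) = 9 - (-1 - l) = 9 + (1 + l) = 10 + l)
J(x, p) = 13 - x (J(x, p) = (10 + 3) - x = 13 - x)
T = 1/22 (T = 1/(10 + (13 - 1*1)) = 1/(10 + (13 - 1)) = 1/(10 + 12) = 1/22 ≈ 0.045455)
((T - 10)*16)/84 = ((1/22 - 10)*16)/84 = -219/22*16*(1/84) = -1752/11*1/84 = -146/77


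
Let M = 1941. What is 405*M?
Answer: 786105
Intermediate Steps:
405*M = 405*1941 = 786105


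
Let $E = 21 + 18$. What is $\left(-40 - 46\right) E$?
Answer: $-3354$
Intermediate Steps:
$E = 39$
$\left(-40 - 46\right) E = \left(-40 - 46\right) 39 = \left(-86\right) 39 = -3354$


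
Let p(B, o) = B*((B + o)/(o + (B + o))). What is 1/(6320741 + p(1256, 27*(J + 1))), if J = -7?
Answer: 233/1473076169 ≈ 1.5817e-7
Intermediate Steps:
p(B, o) = B*(B + o)/(B + 2*o) (p(B, o) = B*((B + o)/(B + 2*o)) = B*(B + o)/(B + 2*o))
1/(6320741 + p(1256, 27*(J + 1))) = 1/(6320741 + 1256*(1256 + 27*(-7 + 1))/(1256 + 2*(27*(-7 + 1)))) = 1/(6320741 + 1256*(1256 + 27*(-6))/(1256 + 2*(27*(-6)))) = 1/(6320741 + 1256*(1256 - 162)/(1256 + 2*(-162))) = 1/(6320741 + 1256*1094/(1256 - 324)) = 1/(6320741 + 1256*1094/932) = 1/(6320741 + 1256*(1/932)*1094) = 1/(6320741 + 343516/233) = 1/(1473076169/233) = 233/1473076169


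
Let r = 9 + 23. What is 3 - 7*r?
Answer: -221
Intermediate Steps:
r = 32
3 - 7*r = 3 - 7*32 = 3 - 224 = -221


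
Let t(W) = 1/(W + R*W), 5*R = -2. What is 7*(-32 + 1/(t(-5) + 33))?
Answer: -3133/14 ≈ -223.79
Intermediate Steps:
R = -⅖ (R = (⅕)*(-2) = -⅖ ≈ -0.40000)
t(W) = 5/(3*W) (t(W) = 1/(W - 2*W/5) = 1/(3*W/5) = 5/(3*W))
7*(-32 + 1/(t(-5) + 33)) = 7*(-32 + 1/((5/3)/(-5) + 33)) = 7*(-32 + 1/((5/3)*(-⅕) + 33)) = 7*(-32 + 1/(-⅓ + 33)) = 7*(-32 + 1/(98/3)) = 7*(-32 + 3/98) = 7*(-3133/98) = -3133/14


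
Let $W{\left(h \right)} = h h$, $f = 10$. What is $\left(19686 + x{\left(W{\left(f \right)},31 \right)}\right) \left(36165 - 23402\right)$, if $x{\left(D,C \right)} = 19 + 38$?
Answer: $251979909$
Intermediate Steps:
$W{\left(h \right)} = h^{2}$
$x{\left(D,C \right)} = 57$
$\left(19686 + x{\left(W{\left(f \right)},31 \right)}\right) \left(36165 - 23402\right) = \left(19686 + 57\right) \left(36165 - 23402\right) = 19743 \cdot 12763 = 251979909$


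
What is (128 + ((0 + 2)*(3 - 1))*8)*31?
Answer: 4960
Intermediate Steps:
(128 + ((0 + 2)*(3 - 1))*8)*31 = (128 + (2*2)*8)*31 = (128 + 4*8)*31 = (128 + 32)*31 = 160*31 = 4960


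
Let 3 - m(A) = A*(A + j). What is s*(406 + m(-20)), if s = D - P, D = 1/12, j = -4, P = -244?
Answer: -207959/12 ≈ -17330.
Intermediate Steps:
m(A) = 3 - A*(-4 + A) (m(A) = 3 - A*(A - 4) = 3 - A*(-4 + A))
D = 1/12 ≈ 0.083333
s = 2929/12 (s = 1/12 - 1*(-244) = 1/12 + 244 = 2929/12 ≈ 244.08)
s*(406 + m(-20)) = 2929*(406 + (3 - 1*(-20)² + 4*(-20)))/12 = 2929*(406 + (3 - 1*400 - 80))/12 = 2929*(406 + (3 - 400 - 80))/12 = 2929*(406 - 477)/12 = (2929/12)*(-71) = -207959/12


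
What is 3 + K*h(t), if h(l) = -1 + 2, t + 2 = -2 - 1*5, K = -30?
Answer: -27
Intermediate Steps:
t = -9 (t = -2 + (-2 - 1*5) = -2 + (-2 - 5) = -2 - 7 = -9)
h(l) = 1
3 + K*h(t) = 3 - 30*1 = 3 - 30 = -27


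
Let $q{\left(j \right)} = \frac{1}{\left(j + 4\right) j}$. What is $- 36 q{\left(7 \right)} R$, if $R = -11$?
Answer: $\frac{36}{7} \approx 5.1429$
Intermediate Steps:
$q{\left(j \right)} = \frac{1}{j \left(4 + j\right)}$ ($q{\left(j \right)} = \frac{1}{\left(4 + j\right) j} = \frac{1}{j \left(4 + j\right)}$)
$- 36 q{\left(7 \right)} R = - 36 \frac{1}{7 \left(4 + 7\right)} \left(-11\right) = - 36 \frac{1}{7 \cdot 11} \left(-11\right) = - 36 \cdot \frac{1}{7} \cdot \frac{1}{11} \left(-11\right) = \left(-36\right) \frac{1}{77} \left(-11\right) = \left(- \frac{36}{77}\right) \left(-11\right) = \frac{36}{7}$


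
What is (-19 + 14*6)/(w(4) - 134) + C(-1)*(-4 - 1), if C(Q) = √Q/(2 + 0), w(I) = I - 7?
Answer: -65/137 - 5*I/2 ≈ -0.47445 - 2.5*I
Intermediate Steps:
w(I) = -7 + I
C(Q) = √Q/2
(-19 + 14*6)/(w(4) - 134) + C(-1)*(-4 - 1) = (-19 + 14*6)/((-7 + 4) - 134) + (√(-1)/2)*(-4 - 1) = (-19 + 84)/(-3 - 134) + (I/2)*(-5) = 65/(-137) - 5*I/2 = 65*(-1/137) - 5*I/2 = -65/137 - 5*I/2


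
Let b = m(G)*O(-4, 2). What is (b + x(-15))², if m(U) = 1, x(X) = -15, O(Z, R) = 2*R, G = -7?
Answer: 121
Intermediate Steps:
b = 4 (b = 1*(2*2) = 1*4 = 4)
(b + x(-15))² = (4 - 15)² = (-11)² = 121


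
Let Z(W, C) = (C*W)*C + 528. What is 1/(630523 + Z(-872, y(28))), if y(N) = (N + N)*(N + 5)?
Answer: -1/2977339637 ≈ -3.3587e-10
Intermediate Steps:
y(N) = 2*N*(5 + N) (y(N) = (2*N)*(5 + N) = 2*N*(5 + N))
Z(W, C) = 528 + W*C**2 (Z(W, C) = W*C**2 + 528 = 528 + W*C**2)
1/(630523 + Z(-872, y(28))) = 1/(630523 + (528 - 872*3136*(5 + 28)**2)) = 1/(630523 + (528 - 872*(2*28*33)**2)) = 1/(630523 + (528 - 872*1848**2)) = 1/(630523 + (528 - 872*3415104)) = 1/(630523 + (528 - 2977970688)) = 1/(630523 - 2977970160) = 1/(-2977339637) = -1/2977339637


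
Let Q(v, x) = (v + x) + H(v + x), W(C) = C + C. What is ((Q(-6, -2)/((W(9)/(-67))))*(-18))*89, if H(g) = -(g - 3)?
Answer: 17889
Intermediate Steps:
H(g) = 3 - g (H(g) = -(-3 + g) = 3 - g)
W(C) = 2*C
Q(v, x) = 3 (Q(v, x) = (v + x) + (3 - (v + x)) = (v + x) + (3 + (-v - x)) = (v + x) + (3 - v - x) = 3)
((Q(-6, -2)/((W(9)/(-67))))*(-18))*89 = ((3/(((2*9)/(-67))))*(-18))*89 = ((3/((18*(-1/67))))*(-18))*89 = ((3/(-18/67))*(-18))*89 = ((3*(-67/18))*(-18))*89 = -67/6*(-18)*89 = 201*89 = 17889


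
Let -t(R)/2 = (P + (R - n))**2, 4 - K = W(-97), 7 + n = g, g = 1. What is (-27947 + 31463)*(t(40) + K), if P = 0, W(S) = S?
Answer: -14524596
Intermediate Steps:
n = -6 (n = -7 + 1 = -6)
K = 101 (K = 4 - 1*(-97) = 4 + 97 = 101)
t(R) = -2*(6 + R)**2 (t(R) = -2*(0 + (R - 1*(-6)))**2 = -2*(0 + (R + 6))**2 = -2*(0 + (6 + R))**2 = -2*(6 + R)**2)
(-27947 + 31463)*(t(40) + K) = (-27947 + 31463)*(-2*(6 + 40)**2 + 101) = 3516*(-2*46**2 + 101) = 3516*(-2*2116 + 101) = 3516*(-4232 + 101) = 3516*(-4131) = -14524596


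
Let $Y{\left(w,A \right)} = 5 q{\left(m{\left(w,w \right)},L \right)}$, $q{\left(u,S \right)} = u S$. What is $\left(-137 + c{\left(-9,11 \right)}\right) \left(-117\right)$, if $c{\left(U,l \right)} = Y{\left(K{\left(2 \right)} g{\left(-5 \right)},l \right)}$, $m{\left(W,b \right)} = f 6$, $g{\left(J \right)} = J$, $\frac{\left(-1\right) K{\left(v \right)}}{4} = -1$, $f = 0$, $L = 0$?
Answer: $16029$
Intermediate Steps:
$K{\left(v \right)} = 4$ ($K{\left(v \right)} = \left(-4\right) \left(-1\right) = 4$)
$m{\left(W,b \right)} = 0$ ($m{\left(W,b \right)} = 0 \cdot 6 = 0$)
$q{\left(u,S \right)} = S u$
$Y{\left(w,A \right)} = 0$ ($Y{\left(w,A \right)} = 5 \cdot 0 \cdot 0 = 5 \cdot 0 = 0$)
$c{\left(U,l \right)} = 0$
$\left(-137 + c{\left(-9,11 \right)}\right) \left(-117\right) = \left(-137 + 0\right) \left(-117\right) = \left(-137\right) \left(-117\right) = 16029$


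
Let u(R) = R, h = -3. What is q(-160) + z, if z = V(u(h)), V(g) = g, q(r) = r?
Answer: -163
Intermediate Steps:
z = -3
q(-160) + z = -160 - 3 = -163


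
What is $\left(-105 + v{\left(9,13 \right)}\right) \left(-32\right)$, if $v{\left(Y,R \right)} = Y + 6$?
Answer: $2880$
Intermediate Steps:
$v{\left(Y,R \right)} = 6 + Y$
$\left(-105 + v{\left(9,13 \right)}\right) \left(-32\right) = \left(-105 + \left(6 + 9\right)\right) \left(-32\right) = \left(-105 + 15\right) \left(-32\right) = \left(-90\right) \left(-32\right) = 2880$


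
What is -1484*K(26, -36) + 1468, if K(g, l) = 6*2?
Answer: -16340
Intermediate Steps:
K(g, l) = 12
-1484*K(26, -36) + 1468 = -1484*12 + 1468 = -17808 + 1468 = -16340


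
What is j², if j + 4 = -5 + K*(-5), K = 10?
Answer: 3481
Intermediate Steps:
j = -59 (j = -4 + (-5 + 10*(-5)) = -4 + (-5 - 50) = -4 - 55 = -59)
j² = (-59)² = 3481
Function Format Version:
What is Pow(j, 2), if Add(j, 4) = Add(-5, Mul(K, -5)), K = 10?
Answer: 3481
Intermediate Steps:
j = -59 (j = Add(-4, Add(-5, Mul(10, -5))) = Add(-4, Add(-5, -50)) = Add(-4, -55) = -59)
Pow(j, 2) = Pow(-59, 2) = 3481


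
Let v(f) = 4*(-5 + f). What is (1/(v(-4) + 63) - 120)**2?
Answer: 10491121/729 ≈ 14391.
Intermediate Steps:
v(f) = -20 + 4*f
(1/(v(-4) + 63) - 120)**2 = (1/((-20 + 4*(-4)) + 63) - 120)**2 = (1/((-20 - 16) + 63) - 120)**2 = (1/(-36 + 63) - 120)**2 = (1/27 - 120)**2 = (-3239/27)**2 = 10491121/729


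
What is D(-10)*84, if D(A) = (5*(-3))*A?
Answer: 12600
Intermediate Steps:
D(A) = -15*A
D(-10)*84 = -15*(-10)*84 = 150*84 = 12600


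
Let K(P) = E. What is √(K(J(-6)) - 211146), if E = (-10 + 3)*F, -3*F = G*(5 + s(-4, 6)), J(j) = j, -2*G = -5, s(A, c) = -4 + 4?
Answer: I*√7600206/6 ≈ 459.47*I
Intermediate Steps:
s(A, c) = 0
G = 5/2 (G = -½*(-5) = 5/2 ≈ 2.5000)
F = -25/6 (F = -5*(5 + 0)/6 = -5*5/6 = -⅓*25/2 = -25/6 ≈ -4.1667)
E = 175/6 (E = (-10 + 3)*(-25/6) = -7*(-25/6) = 175/6 ≈ 29.167)
K(P) = 175/6
√(K(J(-6)) - 211146) = √(175/6 - 211146) = √(-1266701/6) = I*√7600206/6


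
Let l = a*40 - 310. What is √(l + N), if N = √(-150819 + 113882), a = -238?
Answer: √(-9830 + I*√36937) ≈ 0.9692 + 99.151*I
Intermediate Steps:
l = -9830 (l = -238*40 - 310 = -9520 - 310 = -9830)
N = I*√36937 (N = √(-36937) = I*√36937 ≈ 192.19*I)
√(l + N) = √(-9830 + I*√36937)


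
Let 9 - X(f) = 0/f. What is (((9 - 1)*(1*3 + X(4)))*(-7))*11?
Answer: -7392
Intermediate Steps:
X(f) = 9 (X(f) = 9 - 0/f = 9 - 1*0 = 9 + 0 = 9)
(((9 - 1)*(1*3 + X(4)))*(-7))*11 = (((9 - 1)*(1*3 + 9))*(-7))*11 = ((8*(3 + 9))*(-7))*11 = ((8*12)*(-7))*11 = (96*(-7))*11 = -672*11 = -7392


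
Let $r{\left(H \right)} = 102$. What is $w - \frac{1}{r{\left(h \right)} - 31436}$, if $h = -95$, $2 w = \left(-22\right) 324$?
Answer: $- \frac{111674375}{31334} \approx -3564.0$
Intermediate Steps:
$w = -3564$ ($w = \frac{\left(-22\right) 324}{2} = \frac{1}{2} \left(-7128\right) = -3564$)
$w - \frac{1}{r{\left(h \right)} - 31436} = -3564 - \frac{1}{102 - 31436} = -3564 - \frac{1}{-31334} = -3564 - - \frac{1}{31334} = -3564 + \frac{1}{31334} = - \frac{111674375}{31334}$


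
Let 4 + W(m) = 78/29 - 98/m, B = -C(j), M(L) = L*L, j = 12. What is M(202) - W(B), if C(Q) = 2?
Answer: 1181933/29 ≈ 40756.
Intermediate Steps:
M(L) = L²
B = -2 (B = -1*2 = -2)
W(m) = -38/29 - 98/m (W(m) = -4 + (78/29 - 98/m) = -38/29 - 98/m)
M(202) - W(B) = 202² - (-38/29 - 98/(-2)) = 40804 - (-38/29 - 98*(-½)) = 40804 - (-38/29 + 49) = 40804 - 1*1383/29 = 40804 - 1383/29 = 1181933/29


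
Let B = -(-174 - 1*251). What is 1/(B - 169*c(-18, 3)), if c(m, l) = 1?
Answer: 1/256 ≈ 0.0039063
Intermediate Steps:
B = 425 (B = -(-174 - 251) = -1*(-425) = 425)
1/(B - 169*c(-18, 3)) = 1/(425 - 169*1) = 1/(425 - 169) = 1/256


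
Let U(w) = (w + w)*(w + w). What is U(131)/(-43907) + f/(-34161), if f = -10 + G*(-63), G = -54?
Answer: -2493880228/1499907027 ≈ -1.6627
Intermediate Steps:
U(w) = 4*w**2 (U(w) = (2*w)*(2*w) = 4*w**2)
f = 3392 (f = -10 - 54*(-63) = -10 + 3402 = 3392)
U(131)/(-43907) + f/(-34161) = (4*131**2)/(-43907) + 3392/(-34161) = (4*17161)*(-1/43907) + 3392*(-1/34161) = 68644*(-1/43907) - 3392/34161 = -68644/43907 - 3392/34161 = -2493880228/1499907027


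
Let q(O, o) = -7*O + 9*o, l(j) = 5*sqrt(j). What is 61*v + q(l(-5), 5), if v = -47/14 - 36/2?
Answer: -17609/14 - 35*I*sqrt(5) ≈ -1257.8 - 78.262*I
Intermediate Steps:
v = -299/14 (v = -47*1/14 - 36*1/2 = -47/14 - 18 = -299/14 ≈ -21.357)
61*v + q(l(-5), 5) = 61*(-299/14) + (-35*sqrt(-5) + 9*5) = -18239/14 + (-35*I*sqrt(5) + 45) = -18239/14 + (45 - 35*I*sqrt(5)) = -17609/14 - 35*I*sqrt(5)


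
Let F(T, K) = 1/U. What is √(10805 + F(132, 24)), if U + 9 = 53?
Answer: √5229631/22 ≈ 103.95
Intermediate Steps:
U = 44 (U = -9 + 53 = 44)
F(T, K) = 1/44
√(10805 + F(132, 24)) = √(10805 + 1/44) = √(475421/44) = √5229631/22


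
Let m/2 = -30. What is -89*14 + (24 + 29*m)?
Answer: -2962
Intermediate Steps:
m = -60 (m = 2*(-30) = -60)
-89*14 + (24 + 29*m) = -89*14 + (24 + 29*(-60)) = -1246 + (24 - 1740) = -1246 - 1716 = -2962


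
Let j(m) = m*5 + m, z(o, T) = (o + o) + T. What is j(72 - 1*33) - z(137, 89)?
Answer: -129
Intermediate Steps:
z(o, T) = T + 2*o (z(o, T) = 2*o + T = T + 2*o)
j(m) = 6*m (j(m) = 5*m + m = 6*m)
j(72 - 1*33) - z(137, 89) = 6*(72 - 1*33) - (89 + 2*137) = 6*(72 - 33) - (89 + 274) = 6*39 - 1*363 = 234 - 363 = -129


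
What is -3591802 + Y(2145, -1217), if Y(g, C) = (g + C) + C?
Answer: -3592091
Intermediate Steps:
Y(g, C) = g + 2*C (Y(g, C) = (C + g) + C = g + 2*C)
-3591802 + Y(2145, -1217) = -3591802 + (2145 + 2*(-1217)) = -3591802 + (2145 - 2434) = -3591802 - 289 = -3592091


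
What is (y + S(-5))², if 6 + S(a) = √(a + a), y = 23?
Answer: (17 + I*√10)² ≈ 279.0 + 107.52*I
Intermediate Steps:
S(a) = -6 + √2*√a (S(a) = -6 + √(a + a) = -6 + √(2*a) = -6 + √2*√a)
(y + S(-5))² = (23 + (-6 + √2*√(-5)))² = (23 + (-6 + √2*(I*√5)))² = (23 + (-6 + I*√10))² = (17 + I*√10)²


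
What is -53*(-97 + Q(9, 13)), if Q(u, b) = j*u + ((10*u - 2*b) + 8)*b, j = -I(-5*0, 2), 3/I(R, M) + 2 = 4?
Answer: -87503/2 ≈ -43752.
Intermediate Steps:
I(R, M) = 3/2 (I(R, M) = 3/(-2 + 4) = 3/2)
j = -3/2 (j = -1*3/2 = -3/2 ≈ -1.5000)
Q(u, b) = -3*u/2 + b*(8 - 2*b + 10*u) (Q(u, b) = -3*u/2 + ((10*u - 2*b) + 8)*b = -3*u/2 + ((-2*b + 10*u) + 8)*b = -3*u/2 + (8 - 2*b + 10*u)*b = -3*u/2 + b*(8 - 2*b + 10*u))
-53*(-97 + Q(9, 13)) = -53*(-97 + (-2*13² + 8*13 - 3/2*9 + 10*13*9)) = -53*(-97 + (-2*169 + 104 - 27/2 + 1170)) = -53*(-97 + (-338 + 104 - 27/2 + 1170)) = -53*(-97 + 1845/2) = -53*1651/2 = -87503/2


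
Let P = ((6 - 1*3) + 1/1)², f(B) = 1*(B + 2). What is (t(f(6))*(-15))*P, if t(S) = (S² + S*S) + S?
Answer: -32640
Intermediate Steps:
f(B) = 2 + B (f(B) = 1*(2 + B) = 2 + B)
t(S) = S + 2*S² (t(S) = (S² + S²) + S = 2*S² + S = S + 2*S²)
P = 16 (P = ((6 - 3) + 1)² = (3 + 1)² = 4² = 16)
(t(f(6))*(-15))*P = (((2 + 6)*(1 + 2*(2 + 6)))*(-15))*16 = ((8*(1 + 2*8))*(-15))*16 = ((8*(1 + 16))*(-15))*16 = ((8*17)*(-15))*16 = (136*(-15))*16 = -2040*16 = -32640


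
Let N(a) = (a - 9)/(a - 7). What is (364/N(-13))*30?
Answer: 109200/11 ≈ 9927.3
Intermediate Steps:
N(a) = (-9 + a)/(-7 + a)
(364/N(-13))*30 = (364/(((-9 - 13)/(-7 - 13))))*30 = (364/((-22/(-20))))*30 = (364/((-1/20*(-22))))*30 = (364/(11/10))*30 = (364*(10/11))*30 = (3640/11)*30 = 109200/11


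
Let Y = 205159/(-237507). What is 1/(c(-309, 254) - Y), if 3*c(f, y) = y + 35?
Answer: 79169/7695000 ≈ 0.010288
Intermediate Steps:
c(f, y) = 35/3 + y/3 (c(f, y) = (y + 35)/3 = (35 + y)/3 = 35/3 + y/3)
Y = -205159/237507 (Y = 205159*(-1/237507) = -205159/237507 ≈ -0.86380)
1/(c(-309, 254) - Y) = 1/((35/3 + (⅓)*254) - 1*(-205159/237507)) = 1/((35/3 + 254/3) + 205159/237507) = 1/(289/3 + 205159/237507) = 1/(7695000/79169) = 79169/7695000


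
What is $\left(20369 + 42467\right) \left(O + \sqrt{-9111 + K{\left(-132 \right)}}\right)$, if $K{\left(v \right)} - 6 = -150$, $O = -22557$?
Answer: $-1417391652 + 62836 i \sqrt{9255} \approx -1.4174 \cdot 10^{9} + 6.045 \cdot 10^{6} i$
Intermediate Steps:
$K{\left(v \right)} = -144$ ($K{\left(v \right)} = 6 - 150 = -144$)
$\left(20369 + 42467\right) \left(O + \sqrt{-9111 + K{\left(-132 \right)}}\right) = \left(20369 + 42467\right) \left(-22557 + \sqrt{-9111 - 144}\right) = 62836 \left(-22557 + \sqrt{-9255}\right) = 62836 \left(-22557 + i \sqrt{9255}\right) = -1417391652 + 62836 i \sqrt{9255}$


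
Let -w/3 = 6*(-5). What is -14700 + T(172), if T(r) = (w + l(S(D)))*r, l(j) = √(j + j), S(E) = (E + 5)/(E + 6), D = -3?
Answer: 780 + 344*√3/3 ≈ 978.61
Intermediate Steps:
S(E) = (5 + E)/(6 + E)
w = 90 (w = -18*(-5) = -3*(-30) = 90)
l(j) = √2*√j (l(j) = √(2*j) = √2*√j)
T(r) = r*(90 + 2*√3/3) (T(r) = (90 + √2*√((5 - 3)/(6 - 3)))*r = (90 + √2*√(2/3))*r = (90 + √2*√((⅓)*2))*r = (90 + √2*√(⅔))*r = (90 + √2*(√6/3))*r = (90 + 2*√3/3)*r = r*(90 + 2*√3/3))
-14700 + T(172) = -14700 + (⅔)*172*(135 + √3) = -14700 + (15480 + 344*√3/3) = 780 + 344*√3/3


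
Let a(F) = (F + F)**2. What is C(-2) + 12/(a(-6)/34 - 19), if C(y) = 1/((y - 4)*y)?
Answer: -2197/3012 ≈ -0.72942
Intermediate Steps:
a(F) = 4*F**2 (a(F) = (2*F)**2 = 4*F**2)
C(y) = 1/(y*(-4 + y)) (C(y) = 1/((-4 + y)*y) = 1/(y*(-4 + y)))
C(-2) + 12/(a(-6)/34 - 19) = 1/((-2)*(-4 - 2)) + 12/((4*(-6)**2)/34 - 19) = -1/2/(-6) + 12/((4*36)*(1/34) - 19) = -1/2*(-1/6) + 12/(144*(1/34) - 19) = 1/12 + 12/(72/17 - 19) = 1/12 + 12/(-251/17) = 1/12 - 17/251*12 = 1/12 - 204/251 = -2197/3012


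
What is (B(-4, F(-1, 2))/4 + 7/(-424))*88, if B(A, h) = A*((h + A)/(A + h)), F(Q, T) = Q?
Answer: -4741/53 ≈ -89.453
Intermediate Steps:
B(A, h) = A (B(A, h) = A*((A + h)/(A + h)) = A*1 = A)
(B(-4, F(-1, 2))/4 + 7/(-424))*88 = (-4/4 + 7/(-424))*88 = (-4*¼ + 7*(-1/424))*88 = (-1 - 7/424)*88 = -431/424*88 = -4741/53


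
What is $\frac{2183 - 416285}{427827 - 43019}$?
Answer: $- \frac{207051}{192404} \approx -1.0761$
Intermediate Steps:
$\frac{2183 - 416285}{427827 - 43019} = - \frac{414102}{384808} = \left(-414102\right) \frac{1}{384808} = - \frac{207051}{192404}$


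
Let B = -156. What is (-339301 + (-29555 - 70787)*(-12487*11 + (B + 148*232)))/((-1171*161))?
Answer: -10352647233/188531 ≈ -54912.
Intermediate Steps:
(-339301 + (-29555 - 70787)*(-12487*11 + (B + 148*232)))/((-1171*161)) = (-339301 + (-29555 - 70787)*(-12487*11 + (-156 + 148*232)))/((-1171*161)) = (-339301 - 100342*(-137357 + (-156 + 34336)))/(-188531) = (-339301 - 100342*(-137357 + 34180))*(-1/188531) = (-339301 - 100342*(-103177))*(-1/188531) = (-339301 + 10352986534)*(-1/188531) = 10352647233*(-1/188531) = -10352647233/188531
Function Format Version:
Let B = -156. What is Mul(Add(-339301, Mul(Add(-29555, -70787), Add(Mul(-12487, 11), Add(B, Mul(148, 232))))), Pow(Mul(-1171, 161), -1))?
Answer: Rational(-10352647233, 188531) ≈ -54912.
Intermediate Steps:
Mul(Add(-339301, Mul(Add(-29555, -70787), Add(Mul(-12487, 11), Add(B, Mul(148, 232))))), Pow(Mul(-1171, 161), -1)) = Mul(Add(-339301, Mul(Add(-29555, -70787), Add(Mul(-12487, 11), Add(-156, Mul(148, 232))))), Pow(Mul(-1171, 161), -1)) = Mul(Add(-339301, Mul(-100342, Add(-137357, Add(-156, 34336)))), Pow(-188531, -1)) = Mul(Add(-339301, Mul(-100342, Add(-137357, 34180))), Rational(-1, 188531)) = Mul(Add(-339301, Mul(-100342, -103177)), Rational(-1, 188531)) = Mul(Add(-339301, 10352986534), Rational(-1, 188531)) = Mul(10352647233, Rational(-1, 188531)) = Rational(-10352647233, 188531)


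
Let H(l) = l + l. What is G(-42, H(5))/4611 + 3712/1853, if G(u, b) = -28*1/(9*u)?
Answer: 462136570/230692941 ≈ 2.0033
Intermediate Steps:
H(l) = 2*l
G(u, b) = -28/(9*u) (G(u, b) = -28*1/(9*u) = -28/(9*u))
G(-42, H(5))/4611 + 3712/1853 = -28/9/(-42)/4611 + 3712/1853 = -28/9*(-1/42)*(1/4611) + 3712*(1/1853) = (2/27)*(1/4611) + 3712/1853 = 2/124497 + 3712/1853 = 462136570/230692941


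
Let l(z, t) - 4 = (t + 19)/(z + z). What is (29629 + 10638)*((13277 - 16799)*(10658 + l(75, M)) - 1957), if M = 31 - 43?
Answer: -37804356209778/25 ≈ -1.5122e+12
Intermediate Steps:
M = -12
l(z, t) = 4 + (19 + t)/(2*z) (l(z, t) = 4 + (t + 19)/(z + z) = 4 + (19 + t)/((2*z)) = 4 + (19 + t)*(1/(2*z)) = 4 + (19 + t)/(2*z))
(29629 + 10638)*((13277 - 16799)*(10658 + l(75, M)) - 1957) = (29629 + 10638)*((13277 - 16799)*(10658 + (½)*(19 - 12 + 8*75)/75) - 1957) = 40267*(-3522*(10658 + (½)*(1/75)*(19 - 12 + 600)) - 1957) = 40267*(-3522*(10658 + (½)*(1/75)*607) - 1957) = 40267*(-3522*(10658 + 607/150) - 1957) = 40267*(-3522*1599307/150 - 1957) = 40267*(-938793209/25 - 1957) = 40267*(-938842134/25) = -37804356209778/25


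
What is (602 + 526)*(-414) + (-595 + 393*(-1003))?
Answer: -861766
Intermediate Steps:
(602 + 526)*(-414) + (-595 + 393*(-1003)) = 1128*(-414) + (-595 - 394179) = -466992 - 394774 = -861766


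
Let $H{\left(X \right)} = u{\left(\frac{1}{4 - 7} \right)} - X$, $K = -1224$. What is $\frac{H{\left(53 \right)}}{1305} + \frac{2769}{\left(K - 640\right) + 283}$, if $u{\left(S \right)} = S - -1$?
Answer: $- \frac{3696284}{2063205} \approx -1.7915$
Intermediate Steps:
$u{\left(S \right)} = 1 + S$ ($u{\left(S \right)} = S + 1 = 1 + S$)
$H{\left(X \right)} = \frac{2}{3} - X$ ($H{\left(X \right)} = \left(1 + \frac{1}{4 - 7}\right) - X = \left(1 + \frac{1}{-3}\right) - X = \left(1 - \frac{1}{3}\right) - X = \frac{2}{3} - X$)
$\frac{H{\left(53 \right)}}{1305} + \frac{2769}{\left(K - 640\right) + 283} = \frac{\frac{2}{3} - 53}{1305} + \frac{2769}{\left(-1224 - 640\right) + 283} = \left(\frac{2}{3} - 53\right) \frac{1}{1305} + \frac{2769}{-1864 + 283} = \left(- \frac{157}{3}\right) \frac{1}{1305} + \frac{2769}{-1581} = - \frac{157}{3915} + 2769 \left(- \frac{1}{1581}\right) = - \frac{157}{3915} - \frac{923}{527} = - \frac{3696284}{2063205}$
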